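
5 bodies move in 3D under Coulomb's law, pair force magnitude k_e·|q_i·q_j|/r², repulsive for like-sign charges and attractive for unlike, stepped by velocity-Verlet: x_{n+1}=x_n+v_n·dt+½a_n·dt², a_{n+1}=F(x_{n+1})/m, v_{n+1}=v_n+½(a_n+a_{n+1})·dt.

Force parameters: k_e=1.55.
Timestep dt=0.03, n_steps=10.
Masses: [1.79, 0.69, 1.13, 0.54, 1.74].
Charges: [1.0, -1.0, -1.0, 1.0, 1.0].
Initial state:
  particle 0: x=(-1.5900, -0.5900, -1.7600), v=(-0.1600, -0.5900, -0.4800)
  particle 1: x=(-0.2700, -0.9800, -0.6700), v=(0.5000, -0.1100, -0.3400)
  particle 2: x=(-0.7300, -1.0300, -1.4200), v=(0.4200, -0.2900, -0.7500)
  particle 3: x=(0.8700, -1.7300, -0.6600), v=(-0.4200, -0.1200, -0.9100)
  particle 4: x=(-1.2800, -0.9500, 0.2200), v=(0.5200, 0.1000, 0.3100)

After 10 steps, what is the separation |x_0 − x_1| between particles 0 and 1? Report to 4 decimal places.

step 0: x0=(-1.5900, -0.5900, -1.7600) x1=(-0.2700, -0.9800, -0.6700) x2=(-0.7300, -1.0300, -1.4200) x3=(0.8700, -1.7300, -0.6600) x4=(-1.2800, -0.9500, 0.2200)
step 1: x0=(-1.5944, -0.6079, -1.7743) x1=(-0.2545, -0.9834, -0.6789) x2=(-0.7182, -1.0385, -1.4431) x3=(0.8568, -1.7332, -0.6875) x4=(-1.2642, -0.9470, 0.2291)
step 2: x0=(-1.5982, -0.6260, -1.7884) x1=(-0.2381, -0.9872, -0.6854) x2=(-0.7081, -1.0468, -1.4674) x3=(0.8425, -1.7356, -0.7153) x4=(-1.2482, -0.9440, 0.2380)
step 3: x0=(-1.6012, -0.6444, -1.8024) x1=(-0.2208, -0.9913, -0.6894) x2=(-0.6995, -1.0548, -1.4928) x3=(0.8270, -1.7371, -0.7434) x4=(-1.2318, -0.9411, 0.2465)
step 4: x0=(-1.6036, -0.6631, -1.8162) x1=(-0.2025, -0.9958, -0.6912) x2=(-0.6924, -1.0626, -1.5192) x3=(0.8101, -1.7378, -0.7718) x4=(-1.2151, -0.9381, 0.2548)
step 5: x0=(-1.6052, -0.6821, -1.8299) x1=(-0.1834, -1.0007, -0.6909) x2=(-0.6868, -1.0701, -1.5466) x3=(0.7920, -1.7374, -0.8006) x4=(-1.1981, -0.9352, 0.2628)
step 6: x0=(-1.6062, -0.7013, -1.8434) x1=(-0.1634, -1.0062, -0.6886) x2=(-0.6826, -1.0774, -1.5749) x3=(0.7725, -1.7359, -0.8296) x4=(-1.1809, -0.9322, 0.2705)
step 7: x0=(-1.6064, -0.7208, -1.8568) x1=(-0.1425, -1.0122, -0.6845) x2=(-0.6798, -1.0845, -1.6040) x3=(0.7515, -1.7334, -0.8588) x4=(-1.1634, -0.9293, 0.2780)
step 8: x0=(-1.6059, -0.7405, -1.8701) x1=(-0.1207, -1.0189, -0.6787) x2=(-0.6784, -1.0914, -1.6338) x3=(0.7290, -1.7296, -0.8882) x4=(-1.1456, -0.9264, 0.2852)
step 9: x0=(-1.6047, -0.7604, -1.8832) x1=(-0.0980, -1.0263, -0.6714) x2=(-0.6782, -1.0980, -1.6643) x3=(0.7050, -1.7244, -0.9177) x4=(-1.1275, -0.9235, 0.2922)
step 10: x0=(-1.6028, -0.7806, -1.8963) x1=(-0.0745, -1.0346, -0.6629) x2=(-0.6794, -1.1045, -1.6954) x3=(0.6793, -1.7179, -0.9473) x4=(-1.1092, -0.9205, 0.2989)

1.9803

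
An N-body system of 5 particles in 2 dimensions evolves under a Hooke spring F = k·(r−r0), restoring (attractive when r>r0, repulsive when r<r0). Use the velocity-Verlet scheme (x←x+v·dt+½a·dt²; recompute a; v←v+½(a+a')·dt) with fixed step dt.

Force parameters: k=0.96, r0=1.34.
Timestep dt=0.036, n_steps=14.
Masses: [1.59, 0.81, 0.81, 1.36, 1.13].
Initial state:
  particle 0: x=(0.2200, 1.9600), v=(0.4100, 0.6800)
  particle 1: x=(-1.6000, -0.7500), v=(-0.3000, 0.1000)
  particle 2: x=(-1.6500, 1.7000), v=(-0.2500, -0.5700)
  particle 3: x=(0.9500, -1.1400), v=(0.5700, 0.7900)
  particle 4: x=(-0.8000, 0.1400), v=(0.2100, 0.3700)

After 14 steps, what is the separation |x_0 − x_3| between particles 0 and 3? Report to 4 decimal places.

step 0: x0=(0.2200, 1.9600) x1=(-1.6000, -0.7500) x2=(-1.6500, 1.7000) x3=(0.9500, -1.1400) x4=(-0.8000, 0.1400)
step 1: x0=(0.2342, 1.9829) x1=(-1.6091, -0.7445) x2=(-1.6571, 1.6770) x3=(0.9687, -1.1096) x4=(-0.7919, 0.1537)
step 2: x0=(0.2470, 2.0025) x1=(-1.6148, -0.7354) x2=(-1.6604, 1.6491) x3=(0.9837, -1.0753) x4=(-0.7828, 0.1681)
step 3: x0=(0.2586, 2.0188) x1=(-1.6170, -0.7225) x2=(-1.6598, 1.6166) x3=(0.9949, -1.0371) x4=(-0.7727, 0.1831)
step 4: x0=(0.2689, 2.0319) x1=(-1.6156, -0.7058) x2=(-1.6553, 1.5796) x3=(1.0024, -0.9953) x4=(-0.7616, 0.1988)
step 5: x0=(0.2779, 2.0417) x1=(-1.6107, -0.6856) x2=(-1.6470, 1.5385) x3=(1.0062, -0.9498) x4=(-0.7495, 0.2150)
step 6: x0=(0.2855, 2.0483) x1=(-1.6022, -0.6618) x2=(-1.6349, 1.4936) x3=(1.0064, -0.9008) x4=(-0.7363, 0.2319)
step 7: x0=(0.2918, 2.0516) x1=(-1.5901, -0.6346) x2=(-1.6191, 1.4451) x3=(1.0029, -0.8485) x4=(-0.7221, 0.2493)
step 8: x0=(0.2967, 2.0519) x1=(-1.5745, -0.6040) x2=(-1.5997, 1.3935) x3=(0.9959, -0.7930) x4=(-0.7069, 0.2671)
step 9: x0=(0.3003, 2.0490) x1=(-1.5554, -0.5703) x2=(-1.5768, 1.3390) x3=(0.9855, -0.7345) x4=(-0.6907, 0.2855)
step 10: x0=(0.3026, 2.0431) x1=(-1.5330, -0.5337) x2=(-1.5506, 1.2821) x3=(0.9717, -0.6731) x4=(-0.6734, 0.3042)
step 11: x0=(0.3036, 2.0344) x1=(-1.5073, -0.4943) x2=(-1.5212, 1.2231) x3=(0.9548, -0.6090) x4=(-0.6551, 0.3234)
step 12: x0=(0.3034, 2.0228) x1=(-1.4785, -0.4523) x2=(-1.4888, 1.1625) x3=(0.9349, -0.5425) x4=(-0.6358, 0.3429)
step 13: x0=(0.3019, 2.0085) x1=(-1.4467, -0.4080) x2=(-1.4537, 1.1006) x3=(0.9121, -0.4738) x4=(-0.6154, 0.3628)
step 14: x0=(0.2993, 1.9916) x1=(-1.4121, -0.3617) x2=(-1.4160, 1.0378) x3=(0.8867, -0.4030) x4=(-0.5941, 0.3829)

2.4656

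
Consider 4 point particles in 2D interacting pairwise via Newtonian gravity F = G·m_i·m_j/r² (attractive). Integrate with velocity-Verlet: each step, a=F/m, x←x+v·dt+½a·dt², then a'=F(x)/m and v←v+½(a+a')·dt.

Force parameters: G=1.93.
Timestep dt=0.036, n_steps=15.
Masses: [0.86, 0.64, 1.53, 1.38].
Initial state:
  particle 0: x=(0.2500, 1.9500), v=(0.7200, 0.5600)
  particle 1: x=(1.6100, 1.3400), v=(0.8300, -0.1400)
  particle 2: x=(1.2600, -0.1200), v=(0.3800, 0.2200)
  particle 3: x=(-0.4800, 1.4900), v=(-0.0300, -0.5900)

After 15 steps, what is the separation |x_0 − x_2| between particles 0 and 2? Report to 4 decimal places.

step 0: x0=(0.2500, 1.9500) x1=(1.6100, 1.3400) x2=(1.2600, -0.1200) x3=(-0.4800, 1.4900)
step 1: x0=(0.2744, 1.9685) x1=(1.6388, 1.3344) x2=(1.2734, -0.1113) x3=(-0.4794, 1.4693)
step 2: x0=(0.2963, 1.9836) x1=(1.6656, 1.3275) x2=(1.2864, -0.1012) x3=(-0.4758, 1.4495)
step 3: x0=(0.3159, 1.9956) x1=(1.6904, 1.3194) x2=(1.2990, -0.0896) x3=(-0.4693, 1.4307)
step 4: x0=(0.3334, 2.0045) x1=(1.7131, 1.3100) x2=(1.3111, -0.0765) x3=(-0.4600, 1.4127)
step 5: x0=(0.3490, 2.0103) x1=(1.7338, 1.2993) x2=(1.3227, -0.0618) x3=(-0.4481, 1.3956)
step 6: x0=(0.3628, 2.0131) x1=(1.7524, 1.2872) x2=(1.3339, -0.0456) x3=(-0.4337, 1.3793)
step 7: x0=(0.3749, 2.0129) x1=(1.7690, 1.2737) x2=(1.3446, -0.0279) x3=(-0.4167, 1.3638)
step 8: x0=(0.3853, 2.0095) x1=(1.7834, 1.2587) x2=(1.3549, -0.0085) x3=(-0.3971, 1.3491)
step 9: x0=(0.3941, 2.0031) x1=(1.7956, 1.2420) x2=(1.3647, 0.0126) x3=(-0.3751, 1.3353)
step 10: x0=(0.4013, 1.9935) x1=(1.8057, 1.2237) x2=(1.3740, 0.0353) x3=(-0.3505, 1.3223)
step 11: x0=(0.4069, 1.9806) x1=(1.8134, 1.2036) x2=(1.3829, 0.0599) x3=(-0.3233, 1.3102)
step 12: x0=(0.4108, 1.9643) x1=(1.8188, 1.1815) x2=(1.3914, 0.0863) x3=(-0.2935, 1.2990)
step 13: x0=(0.4129, 1.9444) x1=(1.8216, 1.1573) x2=(1.3994, 0.1147) x3=(-0.2609, 1.2890)
step 14: x0=(0.4132, 1.9207) x1=(1.8218, 1.1307) x2=(1.4069, 0.1452) x3=(-0.2255, 1.2800)
step 15: x0=(0.4115, 1.8929) x1=(1.8192, 1.1015) x2=(1.4141, 0.1780) x3=(-0.1870, 1.2723)

1.9865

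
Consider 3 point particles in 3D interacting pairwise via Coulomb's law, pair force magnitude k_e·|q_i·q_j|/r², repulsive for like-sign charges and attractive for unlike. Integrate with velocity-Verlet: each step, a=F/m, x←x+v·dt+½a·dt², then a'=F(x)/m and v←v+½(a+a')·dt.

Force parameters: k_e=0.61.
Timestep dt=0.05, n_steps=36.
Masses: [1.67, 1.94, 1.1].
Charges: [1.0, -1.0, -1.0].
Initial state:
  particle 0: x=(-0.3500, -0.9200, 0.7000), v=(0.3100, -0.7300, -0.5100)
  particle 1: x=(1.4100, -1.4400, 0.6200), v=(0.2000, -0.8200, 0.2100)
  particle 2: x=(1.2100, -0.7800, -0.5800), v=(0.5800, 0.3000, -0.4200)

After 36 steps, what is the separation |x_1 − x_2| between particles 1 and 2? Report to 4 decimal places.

step 0: x0=(-0.3500, -0.9200, 0.7000) x1=(1.4100, -1.4400, 0.6200) x2=(1.2100, -0.7800, -0.5800)
step 1: x0=(-0.3343, -0.9565, 0.6744) x1=(1.4199, -1.4811, 0.6307) x2=(1.2388, -0.7648, -0.6012)
step 2: x0=(-0.3181, -0.9931, 0.6487) x1=(1.4297, -1.5223, 0.6417) x2=(1.2673, -0.7494, -0.6228)
step 3: x0=(-0.3016, -1.0298, 0.6228) x1=(1.4392, -1.5636, 0.6530) x2=(1.2954, -0.7336, -0.6447)
step 4: x0=(-0.2846, -1.0665, 0.5969) x1=(1.4486, -1.6050, 0.6646) x2=(1.3233, -0.7176, -0.6669)
step 5: x0=(-0.2671, -1.1032, 0.5708) x1=(1.4577, -1.6465, 0.6764) x2=(1.3508, -0.7014, -0.6893)
step 6: x0=(-0.2493, -1.1400, 0.5445) x1=(1.4667, -1.6881, 0.6885) x2=(1.3781, -0.6849, -0.7119)
step 7: x0=(-0.2310, -1.1768, 0.5182) x1=(1.4754, -1.7297, 0.7007) x2=(1.4051, -0.6682, -0.7348)
step 8: x0=(-0.2123, -1.2136, 0.4918) x1=(1.4839, -1.7715, 0.7132) x2=(1.4319, -0.6513, -0.7578)
step 9: x0=(-0.1931, -1.2505, 0.4653) x1=(1.4922, -1.8133, 0.7257) x2=(1.4584, -0.6343, -0.7809)
step 10: x0=(-0.1736, -1.2875, 0.4388) x1=(1.5003, -1.8552, 0.7384) x2=(1.4846, -0.6171, -0.8042)
step 11: x0=(-0.1536, -1.3244, 0.4121) x1=(1.5081, -1.8971, 0.7513) x2=(1.5107, -0.5998, -0.8276)
step 12: x0=(-0.1333, -1.3614, 0.3855) x1=(1.5157, -1.9391, 0.7642) x2=(1.5365, -0.5824, -0.8511)
step 13: x0=(-0.1125, -1.3984, 0.3588) x1=(1.5231, -1.9810, 0.7772) x2=(1.5622, -0.5648, -0.8747)
step 14: x0=(-0.0913, -1.4355, 0.3320) x1=(1.5302, -2.0231, 0.7902) x2=(1.5876, -0.5472, -0.8983)
step 15: x0=(-0.0698, -1.4725, 0.3052) x1=(1.5372, -2.0651, 0.8034) x2=(1.6128, -0.5295, -0.9220)
step 16: x0=(-0.0478, -1.5096, 0.2784) x1=(1.5439, -2.1072, 0.8165) x2=(1.6378, -0.5118, -0.9458)
step 17: x0=(-0.0255, -1.5467, 0.2517) x1=(1.5503, -2.1492, 0.8297) x2=(1.6627, -0.4940, -0.9696)
step 18: x0=(-0.0028, -1.5839, 0.2249) x1=(1.5566, -2.1913, 0.8430) x2=(1.6874, -0.4761, -0.9934)
step 19: x0=(0.0203, -1.6210, 0.1981) x1=(1.5626, -2.2334, 0.8562) x2=(1.7119, -0.4582, -1.0172)
step 20: x0=(0.0437, -1.6582, 0.1713) x1=(1.5684, -2.2755, 0.8694) x2=(1.7363, -0.4403, -1.0411)
step 21: x0=(0.0675, -1.6954, 0.1446) x1=(1.5740, -2.3175, 0.8826) x2=(1.7605, -0.4224, -1.0650)
step 22: x0=(0.0916, -1.7326, 0.1180) x1=(1.5794, -2.3596, 0.8957) x2=(1.7845, -0.4045, -1.0890)
step 23: x0=(0.1161, -1.7698, 0.0913) x1=(1.5845, -2.4016, 0.9089) x2=(1.8085, -0.3866, -1.1129)
step 24: x0=(0.1409, -1.8071, 0.0648) x1=(1.5895, -2.4436, 0.9220) x2=(1.8322, -0.3686, -1.1369)
step 25: x0=(0.1660, -1.8443, 0.0383) x1=(1.5942, -2.4856, 0.9350) x2=(1.8559, -0.3507, -1.1608)
step 26: x0=(0.1915, -1.8816, 0.0118) x1=(1.5988, -2.5276, 0.9480) x2=(1.8794, -0.3328, -1.1848)
step 27: x0=(0.2172, -1.9189, -0.0145) x1=(1.6031, -2.5695, 0.9609) x2=(1.9028, -0.3149, -1.2088)
step 28: x0=(0.2433, -1.9562, -0.0408) x1=(1.6073, -2.6114, 0.9738) x2=(1.9261, -0.2971, -1.2328)
step 29: x0=(0.2696, -1.9936, -0.0669) x1=(1.6113, -2.6533, 0.9865) x2=(1.9492, -0.2792, -1.2567)
step 30: x0=(0.2962, -2.0309, -0.0930) x1=(1.6151, -2.6952, 0.9992) x2=(1.9723, -0.2614, -1.2807)
step 31: x0=(0.3231, -2.0683, -0.1189) x1=(1.6187, -2.7370, 1.0118) x2=(1.9952, -0.2437, -1.3047)
step 32: x0=(0.3502, -2.1057, -0.1448) x1=(1.6222, -2.7788, 1.0243) x2=(2.0181, -0.2259, -1.3287)
step 33: x0=(0.3776, -2.1431, -0.1705) x1=(1.6255, -2.8205, 1.0367) x2=(2.0409, -0.2082, -1.3527)
step 34: x0=(0.4053, -2.1805, -0.1961) x1=(1.6286, -2.8623, 1.0489) x2=(2.0635, -0.1906, -1.3767)
step 35: x0=(0.4332, -2.2179, -0.2216) x1=(1.6316, -2.9039, 1.0611) x2=(2.0861, -0.1730, -1.4007)
step 36: x0=(0.4613, -2.2554, -0.2469) x1=(1.6344, -2.9456, 1.0732) x2=(2.1086, -0.1554, -1.4247)

3.7748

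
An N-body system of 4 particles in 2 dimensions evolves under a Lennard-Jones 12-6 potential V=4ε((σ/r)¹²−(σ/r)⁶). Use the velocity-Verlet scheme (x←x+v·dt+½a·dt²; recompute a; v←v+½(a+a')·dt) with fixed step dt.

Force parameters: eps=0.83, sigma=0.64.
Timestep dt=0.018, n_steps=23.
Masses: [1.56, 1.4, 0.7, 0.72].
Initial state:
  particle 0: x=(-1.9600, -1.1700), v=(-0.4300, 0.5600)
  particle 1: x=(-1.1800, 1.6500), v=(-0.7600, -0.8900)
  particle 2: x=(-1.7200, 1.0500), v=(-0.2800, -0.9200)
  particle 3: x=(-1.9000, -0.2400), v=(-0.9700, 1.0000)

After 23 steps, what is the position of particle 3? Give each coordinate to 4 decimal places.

step 0: x0=(-1.9600, -1.1700) x1=(-1.1800, 1.6500) x2=(-1.7200, 1.0500) x3=(-1.9000, -0.2400)
step 1: x0=(-1.9677, -1.1597) x1=(-1.1939, 1.6337) x2=(-1.7246, 1.0339) x3=(-1.9175, -0.2223)
step 2: x0=(-1.9754, -1.1491) x1=(-1.2083, 1.6169) x2=(-1.7282, 1.0188) x3=(-1.9350, -0.2053)
step 3: x0=(-1.9831, -1.1382) x1=(-1.2232, 1.5995) x2=(-1.7309, 1.0046) x3=(-1.9525, -0.1890)
step 4: x0=(-1.9908, -1.1269) x1=(-1.2385, 1.5816) x2=(-1.7327, 0.9914) x3=(-1.9700, -0.1731)
step 5: x0=(-1.9985, -1.1152) x1=(-1.2543, 1.5632) x2=(-1.7337, 0.9790) x3=(-1.9875, -0.1578)
step 6: x0=(-2.0062, -1.1033) x1=(-1.2704, 1.5443) x2=(-1.7340, 0.9673) x3=(-2.0049, -0.1430)
step 7: x0=(-2.0138, -1.0911) x1=(-1.2868, 1.5251) x2=(-1.7339, 0.9560) x3=(-2.0223, -0.1286)
step 8: x0=(-2.0215, -1.0785) x1=(-1.3033, 1.5057) x2=(-1.7336, 0.9447) x3=(-2.0396, -0.1146)
step 9: x0=(-2.0292, -1.0656) x1=(-1.3196, 1.4867) x2=(-1.7338, 0.9326) x3=(-2.0568, -0.1010)
step 10: x0=(-2.0369, -1.0525) x1=(-1.3352, 1.4684) x2=(-1.7354, 0.9184) x3=(-2.0739, -0.0878)
step 11: x0=(-2.0446, -1.0390) x1=(-1.3498, 1.4517) x2=(-1.7393, 0.9009) x3=(-2.0909, -0.0748)
step 12: x0=(-2.0523, -1.0252) x1=(-1.3631, 1.4368) x2=(-1.7460, 0.8793) x3=(-2.1076, -0.0621)
step 13: x0=(-2.0600, -1.0111) x1=(-1.3751, 1.4237) x2=(-1.7552, 0.8536) x3=(-2.1242, -0.0496)
step 14: x0=(-2.0678, -0.9967) x1=(-1.3864, 1.4117) x2=(-1.7664, 0.8250) x3=(-2.1404, -0.0371)
step 15: x0=(-2.0755, -0.9820) x1=(-1.3972, 1.4004) x2=(-1.7785, 0.7944) x3=(-2.1563, -0.0245)
step 16: x0=(-2.0833, -0.9670) x1=(-1.4081, 1.3890) x2=(-1.7912, 0.7628) x3=(-2.1717, -0.0118)
step 17: x0=(-2.0912, -0.9517) x1=(-1.4191, 1.3774) x2=(-1.8041, 0.7308) x3=(-2.1866, 0.0013)
step 18: x0=(-2.0990, -0.9360) x1=(-1.4304, 1.3653) x2=(-1.8170, 0.6984) x3=(-2.2007, 0.0150)
step 19: x0=(-2.1069, -0.9200) x1=(-1.4421, 1.3526) x2=(-1.8299, 0.6660) x3=(-2.2141, 0.0291)
step 20: x0=(-2.1148, -0.9037) x1=(-1.4541, 1.3393) x2=(-1.8426, 0.6340) x3=(-2.2269, 0.0435)
step 21: x0=(-2.1228, -0.8870) x1=(-1.4665, 1.3253) x2=(-1.8542, 0.6040) x3=(-2.2401, 0.0564)
step 22: x0=(-2.1308, -0.8701) x1=(-1.4793, 1.3106) x2=(-1.8619, 0.5796) x3=(-2.2562, 0.0643)
step 23: x0=(-2.1388, -0.8527) x1=(-1.4923, 1.2954) x2=(-1.8623, 0.5652) x3=(-2.2787, 0.0630)

(-2.2787, 0.0630)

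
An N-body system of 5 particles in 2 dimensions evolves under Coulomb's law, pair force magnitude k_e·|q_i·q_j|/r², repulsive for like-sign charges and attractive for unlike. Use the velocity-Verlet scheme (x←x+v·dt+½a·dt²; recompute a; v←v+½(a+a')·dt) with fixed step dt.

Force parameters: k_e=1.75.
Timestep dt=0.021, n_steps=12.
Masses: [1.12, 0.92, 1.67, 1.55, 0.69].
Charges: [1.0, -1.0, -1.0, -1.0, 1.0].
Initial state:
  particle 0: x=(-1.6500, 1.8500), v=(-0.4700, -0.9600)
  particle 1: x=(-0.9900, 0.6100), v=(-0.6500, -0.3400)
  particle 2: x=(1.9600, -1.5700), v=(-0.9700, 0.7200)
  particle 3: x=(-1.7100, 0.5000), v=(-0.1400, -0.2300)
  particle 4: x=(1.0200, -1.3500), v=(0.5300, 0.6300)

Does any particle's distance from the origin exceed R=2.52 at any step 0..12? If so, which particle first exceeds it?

step 0: x0=(-1.6500, 1.8500) x1=(-0.9900, 0.6100) x2=(1.9600, -1.5700) x3=(-1.7100, 0.5000) x4=(1.0200, -1.3500)
step 1: x0=(-1.6598, 1.8295) x1=(-1.0030, 0.6031) x2=(1.9394, -1.5548) x3=(-1.7134, 0.4952) x4=(1.0316, -1.3369)
step 2: x0=(-1.6695, 1.8083) x1=(-1.0145, 0.5969) x2=(1.9183, -1.5396) x3=(-1.7177, 0.4906) x4=(1.0444, -1.3239)
step 3: x0=(-1.6789, 1.7864) x1=(-1.0246, 0.5912) x2=(1.8967, -1.5242) x3=(-1.7230, 0.4861) x4=(1.0583, -1.3112)
step 4: x0=(-1.6883, 1.7638) x1=(-1.0332, 0.5862) x2=(1.8746, -1.5087) x3=(-1.7292, 0.4817) x4=(1.0736, -1.2987)
step 5: x0=(-1.6975, 1.7405) x1=(-1.0403, 0.5818) x2=(1.8518, -1.4930) x3=(-1.7364, 0.4774) x4=(1.0902, -1.2866)
step 6: x0=(-1.7065, 1.7163) x1=(-1.0459, 0.5780) x2=(1.8284, -1.4772) x3=(-1.7446, 0.4733) x4=(1.1085, -1.2748)
step 7: x0=(-1.7153, 1.6915) x1=(-1.0502, 0.5748) x2=(1.8042, -1.4611) x3=(-1.7537, 0.4694) x4=(1.1285, -1.2635)
step 8: x0=(-1.7239, 1.6658) x1=(-1.0530, 0.5723) x2=(1.7792, -1.4448) x3=(-1.7638, 0.4657) x4=(1.1506, -1.2527)
step 9: x0=(-1.7324, 1.6392) x1=(-1.0544, 0.5705) x2=(1.7531, -1.4283) x3=(-1.7749, 0.4621) x4=(1.1750, -1.2426)
step 10: x0=(-1.7406, 1.6119) x1=(-1.0546, 0.5693) x2=(1.7259, -1.4113) x3=(-1.7868, 0.4588) x4=(1.2021, -1.2333)
step 11: x0=(-1.7486, 1.5836) x1=(-1.0535, 0.5687) x2=(1.6974, -1.3939) x3=(-1.7996, 0.4557) x4=(1.2326, -1.2251)
step 12: x0=(-1.7564, 1.5545) x1=(-1.0512, 0.5688) x2=(1.6671, -1.3759) x3=(-1.8132, 0.4528) x4=(1.2672, -1.2184)

no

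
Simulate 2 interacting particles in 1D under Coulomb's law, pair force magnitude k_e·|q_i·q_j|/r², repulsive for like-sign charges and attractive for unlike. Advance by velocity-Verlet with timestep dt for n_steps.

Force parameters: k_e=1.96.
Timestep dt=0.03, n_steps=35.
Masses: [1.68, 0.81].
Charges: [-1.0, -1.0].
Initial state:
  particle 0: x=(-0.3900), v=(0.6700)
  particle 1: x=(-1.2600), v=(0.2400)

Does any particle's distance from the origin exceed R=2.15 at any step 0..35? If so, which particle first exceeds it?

step 0: x0=(-0.3900) x1=(-1.2600)
step 1: x0=(-0.3692) x1=(-1.2542)
step 2: x0=(-0.3471) x1=(-1.2513)
step 3: x0=(-0.3237) x1=(-1.2509)
step 4: x0=(-0.2990) x1=(-1.2532)
step 5: x0=(-0.2732) x1=(-1.2578)
step 6: x0=(-0.2463) x1=(-1.2646)
step 7: x0=(-0.2185) x1=(-1.2736)
step 8: x0=(-0.1896) x1=(-1.2845)
step 9: x0=(-0.1599) x1=(-1.2972)
step 10: x0=(-0.1294) x1=(-1.3116)
step 11: x0=(-0.0981) x1=(-1.3276)
step 12: x0=(-0.0662) x1=(-1.3450)
step 13: x0=(-0.0336) x1=(-1.3637)
step 14: x0=(-0.0004) x1=(-1.3837)
step 15: x0=(0.0334) x1=(-1.4048)
step 16: x0=(0.0677) x1=(-1.4270)
step 17: x0=(0.1024) x1=(-1.4501)
step 18: x0=(0.1375) x1=(-1.4742)
step 19: x0=(0.1731) x1=(-1.4990)
step 20: x0=(0.2091) x1=(-1.5247)
step 21: x0=(0.2453) x1=(-1.5511)
step 22: x0=(0.2820) x1=(-1.5782)
step 23: x0=(0.3189) x1=(-1.6058)
step 24: x0=(0.3561) x1=(-1.6341)
step 25: x0=(0.3936) x1=(-1.6629)
step 26: x0=(0.4313) x1=(-1.6923)
step 27: x0=(0.4692) x1=(-1.7221)
step 28: x0=(0.5074) x1=(-1.7524)
step 29: x0=(0.5458) x1=(-1.7831)
step 30: x0=(0.5843) x1=(-1.8142)
step 31: x0=(0.6231) x1=(-1.8457)
step 32: x0=(0.6620) x1=(-1.8775)
step 33: x0=(0.7011) x1=(-1.9097)
step 34: x0=(0.7403) x1=(-1.9422)
step 35: x0=(0.7797) x1=(-1.9750)

no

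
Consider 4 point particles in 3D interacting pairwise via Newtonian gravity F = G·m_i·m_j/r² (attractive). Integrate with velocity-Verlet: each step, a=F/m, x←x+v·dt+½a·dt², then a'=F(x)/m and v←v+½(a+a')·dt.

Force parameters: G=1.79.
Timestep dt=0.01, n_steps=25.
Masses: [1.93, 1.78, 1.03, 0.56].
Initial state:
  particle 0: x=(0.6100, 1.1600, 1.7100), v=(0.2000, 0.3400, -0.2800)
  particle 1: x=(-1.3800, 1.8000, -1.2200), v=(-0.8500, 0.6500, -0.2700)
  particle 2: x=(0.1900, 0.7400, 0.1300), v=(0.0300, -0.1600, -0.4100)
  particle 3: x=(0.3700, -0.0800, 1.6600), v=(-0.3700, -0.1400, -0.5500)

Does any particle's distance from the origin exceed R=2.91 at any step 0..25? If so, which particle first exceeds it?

step 0: x0=(0.6100, 1.1600, 1.7100) x1=(-1.3800, 1.8000, -1.2200) x2=(0.1900, 0.7400, 0.1300) x3=(0.3700, -0.0800, 1.6600)
step 1: x0=(0.6120, 1.1634, 1.7072) x1=(-1.3885, 1.8065, -1.2227) x2=(0.1903, 0.7384, 0.1260) x3=(0.3663, -0.0813, 1.6545)
step 2: x0=(0.6139, 1.1667, 1.7042) x1=(-1.3969, 1.8130, -1.2253) x2=(0.1906, 0.7369, 0.1220) x3=(0.3627, -0.0823, 1.6489)
step 3: x0=(0.6158, 1.1699, 1.7012) x1=(-1.4053, 1.8194, -1.2279) x2=(0.1909, 0.7354, 0.1182) x3=(0.3590, -0.0831, 1.6432)
step 4: x0=(0.6177, 1.1730, 1.6981) x1=(-1.4137, 1.8258, -1.2304) x2=(0.1912, 0.7339, 0.1145) x3=(0.3554, -0.0836, 1.6375)
step 5: x0=(0.6195, 1.1761, 1.6950) x1=(-1.4220, 1.8322, -1.2329) x2=(0.1914, 0.7325, 0.1109) x3=(0.3518, -0.0839, 1.6317)
step 6: x0=(0.6212, 1.1791, 1.6917) x1=(-1.4303, 1.8386, -1.2354) x2=(0.1917, 0.7311, 0.1073) x3=(0.3483, -0.0839, 1.6259)
step 7: x0=(0.6230, 1.1820, 1.6884) x1=(-1.4385, 1.8449, -1.2378) x2=(0.1920, 0.7298, 0.1040) x3=(0.3447, -0.0838, 1.6200)
step 8: x0=(0.6247, 1.1849, 1.6850) x1=(-1.4467, 1.8513, -1.2401) x2=(0.1922, 0.7285, 0.1007) x3=(0.3412, -0.0833, 1.6141)
step 9: x0=(0.6263, 1.1877, 1.6815) x1=(-1.4549, 1.8576, -1.2425) x2=(0.1925, 0.7273, 0.0975) x3=(0.3378, -0.0826, 1.6081)
step 10: x0=(0.6279, 1.1904, 1.6779) x1=(-1.4630, 1.8638, -1.2447) x2=(0.1927, 0.7261, 0.0944) x3=(0.3343, -0.0817, 1.6020)
step 11: x0=(0.6295, 1.1931, 1.6742) x1=(-1.4711, 1.8701, -1.2470) x2=(0.1930, 0.7249, 0.0915) x3=(0.3309, -0.0806, 1.5959)
step 12: x0=(0.6310, 1.1956, 1.6705) x1=(-1.4791, 1.8763, -1.2492) x2=(0.1932, 0.7238, 0.0886) x3=(0.3276, -0.0792, 1.5897)
step 13: x0=(0.6324, 1.1982, 1.6667) x1=(-1.4871, 1.8825, -1.2513) x2=(0.1934, 0.7227, 0.0859) x3=(0.3242, -0.0776, 1.5835)
step 14: x0=(0.6339, 1.2006, 1.6628) x1=(-1.4951, 1.8887, -1.2534) x2=(0.1937, 0.7217, 0.0832) x3=(0.3209, -0.0757, 1.5772)
step 15: x0=(0.6352, 1.2030, 1.6588) x1=(-1.5030, 1.8949, -1.2555) x2=(0.1939, 0.7207, 0.0807) x3=(0.3176, -0.0737, 1.5708)
step 16: x0=(0.6366, 1.2053, 1.6547) x1=(-1.5109, 1.9010, -1.2575) x2=(0.1941, 0.7198, 0.0783) x3=(0.3144, -0.0713, 1.5644)
step 17: x0=(0.6379, 1.2075, 1.6506) x1=(-1.5187, 1.9071, -1.2595) x2=(0.1943, 0.7188, 0.0760) x3=(0.3112, -0.0688, 1.5579)
step 18: x0=(0.6391, 1.2097, 1.6463) x1=(-1.5265, 1.9132, -1.2614) x2=(0.1946, 0.7180, 0.0739) x3=(0.3080, -0.0660, 1.5514)
step 19: x0=(0.6403, 1.2118, 1.6420) x1=(-1.5343, 1.9193, -1.2633) x2=(0.1948, 0.7172, 0.0718) x3=(0.3048, -0.0630, 1.5448)
step 20: x0=(0.6415, 1.2138, 1.6376) x1=(-1.5420, 1.9254, -1.2652) x2=(0.1950, 0.7164, 0.0698) x3=(0.3017, -0.0597, 1.5381)
step 21: x0=(0.6426, 1.2158, 1.6332) x1=(-1.5497, 1.9314, -1.2670) x2=(0.1952, 0.7156, 0.0680) x3=(0.2987, -0.0563, 1.5314)
step 22: x0=(0.6437, 1.2177, 1.6286) x1=(-1.5573, 1.9374, -1.2688) x2=(0.1954, 0.7149, 0.0663) x3=(0.2956, -0.0525, 1.5247)
step 23: x0=(0.6447, 1.2195, 1.6240) x1=(-1.5650, 1.9434, -1.2705) x2=(0.1956, 0.7143, 0.0647) x3=(0.2926, -0.0486, 1.5178)
step 24: x0=(0.6457, 1.2212, 1.6193) x1=(-1.5725, 1.9493, -1.2722) x2=(0.1958, 0.7137, 0.0632) x3=(0.2897, -0.0444, 1.5109)
step 25: x0=(0.6466, 1.2229, 1.6145) x1=(-1.5801, 1.9553, -1.2738) x2=(0.1961, 0.7131, 0.0618) x3=(0.2868, -0.0400, 1.5040)

no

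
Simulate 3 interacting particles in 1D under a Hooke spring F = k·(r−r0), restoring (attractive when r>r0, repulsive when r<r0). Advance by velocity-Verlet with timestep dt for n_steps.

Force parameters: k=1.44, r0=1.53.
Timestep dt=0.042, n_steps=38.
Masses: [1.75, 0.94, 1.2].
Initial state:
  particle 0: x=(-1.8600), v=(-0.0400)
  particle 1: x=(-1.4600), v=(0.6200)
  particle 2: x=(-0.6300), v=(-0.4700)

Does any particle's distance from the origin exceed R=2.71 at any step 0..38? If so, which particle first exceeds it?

step 0: x0=(-1.8600) x1=(-1.4600) x2=(-0.6300)
step 1: x0=(-1.8627) x1=(-1.4334) x2=(-0.6487)
step 2: x0=(-1.8675) x1=(-1.4058) x2=(-0.6651)
step 3: x0=(-1.8743) x1=(-1.3775) x2=(-0.6792)
step 4: x0=(-1.8831) x1=(-1.3486) x2=(-0.6908)
step 5: x0=(-1.8938) x1=(-1.3194) x2=(-0.6998)
step 6: x0=(-1.9064) x1=(-1.2900) x2=(-0.7062)
step 7: x0=(-1.9208) x1=(-1.2608) x2=(-0.7099)
step 8: x0=(-1.9369) x1=(-1.2318) x2=(-0.7109)
step 9: x0=(-1.9547) x1=(-1.2034) x2=(-0.7091)
step 10: x0=(-1.9740) x1=(-1.1756) x2=(-0.7044)
step 11: x0=(-1.9947) x1=(-1.1487) x2=(-0.6970)
step 12: x0=(-2.0168) x1=(-1.1229) x2=(-0.6868)
step 13: x0=(-2.0401) x1=(-1.0984) x2=(-0.6739)
step 14: x0=(-2.0645) x1=(-1.0752) x2=(-0.6583)
step 15: x0=(-2.0898) x1=(-1.0536) x2=(-0.6401)
step 16: x0=(-2.1160) x1=(-1.0336) x2=(-0.6193)
step 17: x0=(-2.1429) x1=(-1.0155) x2=(-0.5961)
step 18: x0=(-2.1704) x1=(-0.9992) x2=(-0.5706)
step 19: x0=(-2.1982) x1=(-0.9850) x2=(-0.5429)
step 20: x0=(-2.2263) x1=(-0.9729) x2=(-0.5132)
step 21: x0=(-2.2546) x1=(-0.9629) x2=(-0.4815)
step 22: x0=(-2.2829) x1=(-0.9551) x2=(-0.4482)
step 23: x0=(-2.3110) x1=(-0.9495) x2=(-0.4134)
step 24: x0=(-2.3388) x1=(-0.9462) x2=(-0.3772)
step 25: x0=(-2.3662) x1=(-0.9450) x2=(-0.3399)
step 26: x0=(-2.3931) x1=(-0.9461) x2=(-0.3017)
step 27: x0=(-2.4192) x1=(-0.9494) x2=(-0.2629)
step 28: x0=(-2.4445) x1=(-0.9547) x2=(-0.2235)
step 29: x0=(-2.4689) x1=(-0.9621) x2=(-0.1840)
step 30: x0=(-2.4922) x1=(-0.9715) x2=(-0.1444)
step 31: x0=(-2.5144) x1=(-0.9828) x2=(-0.1051)
step 32: x0=(-2.5352) x1=(-0.9958) x2=(-0.0663)
step 33: x0=(-2.5547) x1=(-1.0105) x2=(-0.0281)
step 34: x0=(-2.5727) x1=(-1.0267) x2=(0.0090)
step 35: x0=(-2.5892) x1=(-1.0442) x2=(0.0450)
step 36: x0=(-2.6041) x1=(-1.0630) x2=(0.0796)
step 37: x0=(-2.6172) x1=(-1.0829) x2=(0.1126)
step 38: x0=(-2.6286) x1=(-1.1037) x2=(0.1437)

no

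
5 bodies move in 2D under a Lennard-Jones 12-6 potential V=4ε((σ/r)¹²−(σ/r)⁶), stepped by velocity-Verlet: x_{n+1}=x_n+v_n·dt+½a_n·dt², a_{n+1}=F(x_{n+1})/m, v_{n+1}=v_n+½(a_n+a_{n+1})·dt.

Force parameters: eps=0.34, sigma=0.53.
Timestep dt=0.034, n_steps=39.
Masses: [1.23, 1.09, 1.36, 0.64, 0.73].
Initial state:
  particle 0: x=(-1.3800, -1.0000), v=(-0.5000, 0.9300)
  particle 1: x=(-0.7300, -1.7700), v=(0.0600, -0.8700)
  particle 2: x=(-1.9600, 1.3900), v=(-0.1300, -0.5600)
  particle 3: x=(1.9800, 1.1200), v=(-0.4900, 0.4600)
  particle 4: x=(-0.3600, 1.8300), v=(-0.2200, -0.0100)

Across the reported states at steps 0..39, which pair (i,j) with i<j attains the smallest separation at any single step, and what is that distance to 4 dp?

step 0: x0=(-1.3800, -1.0000) x1=(-0.7300, -1.7700) x2=(-1.9600, 1.3900) x3=(1.9800, 1.1200) x4=(-0.3600, 1.8300)
step 1: x0=(-1.3970, -0.9684) x1=(-0.7280, -1.7995) x2=(-1.9644, 1.3710) x3=(1.9633, 1.1356) x4=(-0.3675, 1.8297)
step 2: x0=(-1.4138, -0.9370) x1=(-0.7261, -1.8289) x2=(-1.9688, 1.3519) x3=(1.9467, 1.1513) x4=(-0.3750, 1.8293)
step 3: x0=(-1.4307, -0.9055) x1=(-0.7242, -1.8583) x2=(-1.9732, 1.3329) x3=(1.9300, 1.1669) x4=(-0.3825, 1.8290)
step 4: x0=(-1.4475, -0.8742) x1=(-0.7224, -1.8876) x2=(-1.9776, 1.3138) x3=(1.9134, 1.1826) x4=(-0.3900, 1.8286)
step 5: x0=(-1.4643, -0.8428) x1=(-0.7206, -1.9169) x2=(-1.9820, 1.2948) x3=(1.8967, 1.1982) x4=(-0.3975, 1.8283)
step 6: x0=(-1.4811, -0.8115) x1=(-0.7188, -1.9461) x2=(-1.9864, 1.2758) x3=(1.8800, 1.2138) x4=(-0.4050, 1.8279)
step 7: x0=(-1.4978, -0.7801) x1=(-0.7171, -1.9754) x2=(-1.9908, 1.2567) x3=(1.8634, 1.2295) x4=(-0.4125, 1.8276)
step 8: x0=(-1.5146, -0.7488) x1=(-0.7153, -2.0046) x2=(-1.9952, 1.2377) x3=(1.8467, 1.2451) x4=(-0.4201, 1.8272)
step 9: x0=(-1.5313, -0.7175) x1=(-0.7135, -2.0338) x2=(-1.9996, 1.2187) x3=(1.8300, 1.2608) x4=(-0.4276, 1.8268)
step 10: x0=(-1.5481, -0.6862) x1=(-0.7118, -2.0630) x2=(-2.0040, 1.1996) x3=(1.8134, 1.2764) x4=(-0.4352, 1.8265)
step 11: x0=(-1.5648, -0.6549) x1=(-0.7100, -2.0922) x2=(-2.0084, 1.1806) x3=(1.7967, 1.2921) x4=(-0.4427, 1.8261)
step 12: x0=(-1.5816, -0.6237) x1=(-0.7083, -2.1214) x2=(-2.0127, 1.1616) x3=(1.7800, 1.3077) x4=(-0.4503, 1.8257)
step 13: x0=(-1.5983, -0.5924) x1=(-0.7065, -2.1506) x2=(-2.0171, 1.1425) x3=(1.7634, 1.3233) x4=(-0.4578, 1.8253)
step 14: x0=(-1.6150, -0.5611) x1=(-0.7048, -2.1798) x2=(-2.0215, 1.1235) x3=(1.7467, 1.3390) x4=(-0.4654, 1.8250)
step 15: x0=(-1.6318, -0.5298) x1=(-0.7031, -2.2090) x2=(-2.0258, 1.1045) x3=(1.7300, 1.3546) x4=(-0.4730, 1.8246)
step 16: x0=(-1.6485, -0.4985) x1=(-0.7013, -2.2381) x2=(-2.0302, 1.0854) x3=(1.7133, 1.3703) x4=(-0.4805, 1.8242)
step 17: x0=(-1.6653, -0.4672) x1=(-0.6996, -2.2673) x2=(-2.0345, 1.0664) x3=(1.6967, 1.3859) x4=(-0.4881, 1.8238)
step 18: x0=(-1.6820, -0.4359) x1=(-0.6978, -2.2965) x2=(-2.0389, 1.0473) x3=(1.6800, 1.4015) x4=(-0.4957, 1.8234)
step 19: x0=(-1.6987, -0.4046) x1=(-0.6961, -2.3257) x2=(-2.0432, 1.0283) x3=(1.6633, 1.4172) x4=(-0.5033, 1.8230)
step 20: x0=(-1.7155, -0.3732) x1=(-0.6943, -2.3549) x2=(-2.0476, 1.0092) x3=(1.6466, 1.4328) x4=(-0.5109, 1.8226)
step 21: x0=(-1.7322, -0.3419) x1=(-0.6926, -2.3841) x2=(-2.0519, 0.9901) x3=(1.6299, 1.4485) x4=(-0.5185, 1.8222)
step 22: x0=(-1.7490, -0.3106) x1=(-0.6909, -2.4132) x2=(-2.0562, 0.9711) x3=(1.6133, 1.4641) x4=(-0.5261, 1.8218)
step 23: x0=(-1.7658, -0.2792) x1=(-0.6891, -2.4424) x2=(-2.0605, 0.9519) x3=(1.5966, 1.4798) x4=(-0.5337, 1.8214)
step 24: x0=(-1.7825, -0.2478) x1=(-0.6874, -2.4716) x2=(-2.0648, 0.9328) x3=(1.5799, 1.4954) x4=(-0.5413, 1.8210)
step 25: x0=(-1.7993, -0.2163) x1=(-0.6857, -2.5008) x2=(-2.0691, 0.9136) x3=(1.5632, 1.5111) x4=(-0.5490, 1.8206)
step 26: x0=(-1.8161, -0.1848) x1=(-0.6839, -2.5299) x2=(-2.0734, 0.8944) x3=(1.5465, 1.5267) x4=(-0.5566, 1.8201)
step 27: x0=(-1.8329, -0.1532) x1=(-0.6822, -2.5591) x2=(-2.0777, 0.8751) x3=(1.5298, 1.5423) x4=(-0.5642, 1.8197)
step 28: x0=(-1.8497, -0.1215) x1=(-0.6804, -2.5883) x2=(-2.0819, 0.8557) x3=(1.5131, 1.5580) x4=(-0.5718, 1.8193)
step 29: x0=(-1.8666, -0.0897) x1=(-0.6787, -2.6175) x2=(-2.0861, 0.8362) x3=(1.4965, 1.5736) x4=(-0.5795, 1.8189)
step 30: x0=(-1.8835, -0.0576) x1=(-0.6770, -2.6466) x2=(-2.0903, 0.8165) x3=(1.4798, 1.5893) x4=(-0.5871, 1.8184)
step 31: x0=(-1.9005, -0.0252) x1=(-0.6752, -2.6758) x2=(-2.0944, 0.7965) x3=(1.4631, 1.6049) x4=(-0.5947, 1.8180)
step 32: x0=(-1.9176, 0.0077) x1=(-0.6735, -2.7050) x2=(-2.0983, 0.7760) x3=(1.4464, 1.6206) x4=(-0.6024, 1.8176)
step 33: x0=(-1.9349, 0.0412) x1=(-0.6718, -2.7342) x2=(-2.1022, 0.7550) x3=(1.4297, 1.6362) x4=(-0.6100, 1.8171)
step 34: x0=(-1.9524, 0.0758) x1=(-0.6700, -2.7633) x2=(-2.1058, 0.7329) x3=(1.4130, 1.6519) x4=(-0.6177, 1.8167)
step 35: x0=(-1.9702, 0.1118) x1=(-0.6683, -2.7925) x2=(-2.1091, 0.7097) x3=(1.3963, 1.6675) x4=(-0.6253, 1.8162)
step 36: x0=(-1.9883, 0.1487) x1=(-0.6665, -2.8217) x2=(-2.1122, 0.6856) x3=(1.3795, 1.6832) x4=(-0.6330, 1.8158)
step 37: x0=(-2.0049, 0.1793) x1=(-0.6648, -2.8509) x2=(-2.1166, 0.6673) x3=(1.3628, 1.6988) x4=(-0.6406, 1.8153)
step 38: x0=(-2.0127, 0.1717) x1=(-0.6631, -2.8800) x2=(-2.1290, 0.6834) x3=(1.3461, 1.7145) x4=(-0.6483, 1.8148)
step 39: x0=(-2.0167, 0.1471) x1=(-0.6613, -2.9092) x2=(-2.1448, 0.7150) x3=(1.3294, 1.7301) x4=(-0.6559, 1.8144)

pair (0,2), distance 0.5006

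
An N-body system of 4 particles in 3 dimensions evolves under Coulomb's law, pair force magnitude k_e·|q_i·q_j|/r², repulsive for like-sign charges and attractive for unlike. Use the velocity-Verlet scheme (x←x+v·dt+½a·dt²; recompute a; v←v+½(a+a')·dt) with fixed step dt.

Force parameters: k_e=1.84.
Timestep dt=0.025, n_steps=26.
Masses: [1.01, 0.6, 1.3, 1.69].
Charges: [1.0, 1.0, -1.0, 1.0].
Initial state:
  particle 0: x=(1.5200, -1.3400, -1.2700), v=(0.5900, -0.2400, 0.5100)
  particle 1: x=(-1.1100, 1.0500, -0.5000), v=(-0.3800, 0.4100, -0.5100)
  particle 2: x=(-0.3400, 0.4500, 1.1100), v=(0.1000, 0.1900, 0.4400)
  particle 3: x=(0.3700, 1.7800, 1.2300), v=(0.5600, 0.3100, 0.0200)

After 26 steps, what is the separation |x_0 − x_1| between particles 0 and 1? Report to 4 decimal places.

4.3249

step 0: x0=(1.5200, -1.3400, -1.2700) x1=(-1.1100, 1.0500, -0.5000) x2=(-0.3400, 0.4500, 1.1100) x3=(0.3700, 1.7800, 1.2300)
step 1: x0=(1.5348, -1.3460, -1.2572) x1=(-1.1195, 1.0602, -0.5126) x2=(-0.3374, 0.4549, 1.1209) x3=(0.3840, 1.7877, 1.2305)
step 2: x0=(1.5496, -1.3521, -1.2445) x1=(-1.1292, 1.0701, -0.5250) x2=(-0.3348, 0.4603, 1.1315) x3=(0.3978, 1.7951, 1.2312)
step 3: x0=(1.5644, -1.3583, -1.2317) x1=(-1.1389, 1.0800, -0.5372) x2=(-0.3320, 0.4659, 1.1420) x3=(0.4116, 1.8024, 1.2319)
step 4: x0=(1.5792, -1.3645, -1.2190) x1=(-1.1487, 1.0896, -0.5491) x2=(-0.3290, 0.4720, 1.1522) x3=(0.4254, 1.8095, 1.2327)
step 5: x0=(1.5941, -1.3707, -1.2062) x1=(-1.1587, 1.0992, -0.5608) x2=(-0.3260, 0.4784, 1.1622) x3=(0.4390, 1.8163, 1.2336)
step 6: x0=(1.6091, -1.3770, -1.1934) x1=(-1.1687, 1.1085, -0.5723) x2=(-0.3228, 0.4852, 1.1719) x3=(0.4526, 1.8230, 1.2346)
step 7: x0=(1.6240, -1.3834, -1.1806) x1=(-1.1788, 1.1178, -0.5836) x2=(-0.3195, 0.4923, 1.1815) x3=(0.4660, 1.8296, 1.2356)
step 8: x0=(1.6390, -1.3898, -1.1678) x1=(-1.1890, 1.1269, -0.5947) x2=(-0.3160, 0.4998, 1.1909) x3=(0.4794, 1.8359, 1.2368)
step 9: x0=(1.6540, -1.3963, -1.1550) x1=(-1.1994, 1.1358, -0.6056) x2=(-0.3124, 0.5075, 1.2000) x3=(0.4927, 1.8420, 1.2380)
step 10: x0=(1.6690, -1.4029, -1.1422) x1=(-1.2098, 1.1447, -0.6163) x2=(-0.3087, 0.5157, 1.2089) x3=(0.5059, 1.8480, 1.2393)
step 11: x0=(1.6840, -1.4095, -1.1293) x1=(-1.2203, 1.1534, -0.6268) x2=(-0.3048, 0.5241, 1.2177) x3=(0.5191, 1.8538, 1.2407)
step 12: x0=(1.6991, -1.4161, -1.1165) x1=(-1.2309, 1.1621, -0.6372) x2=(-0.3008, 0.5329, 1.2262) x3=(0.5321, 1.8594, 1.2422)
step 13: x0=(1.7142, -1.4228, -1.1037) x1=(-1.2416, 1.1706, -0.6474) x2=(-0.2966, 0.5420, 1.2345) x3=(0.5450, 1.8648, 1.2438)
step 14: x0=(1.7294, -1.4295, -1.0908) x1=(-1.2524, 1.1790, -0.6574) x2=(-0.2923, 0.5515, 1.2427) x3=(0.5578, 1.8700, 1.2455)
step 15: x0=(1.7445, -1.4364, -1.0779) x1=(-1.2633, 1.1873, -0.6672) x2=(-0.2878, 0.5612, 1.2506) x3=(0.5706, 1.8751, 1.2473)
step 16: x0=(1.7597, -1.4432, -1.0651) x1=(-1.2743, 1.1956, -0.6769) x2=(-0.2831, 0.5713, 1.2583) x3=(0.5832, 1.8800, 1.2491)
step 17: x0=(1.7749, -1.4501, -1.0522) x1=(-1.2854, 1.2037, -0.6865) x2=(-0.2783, 0.5817, 1.2659) x3=(0.5957, 1.8847, 1.2510)
step 18: x0=(1.7901, -1.4571, -1.0393) x1=(-1.2966, 1.2118, -0.6958) x2=(-0.2734, 0.5924, 1.2733) x3=(0.6081, 1.8892, 1.2530)
step 19: x0=(1.8054, -1.4641, -1.0264) x1=(-1.3079, 1.2198, -0.7051) x2=(-0.2683, 0.6034, 1.2805) x3=(0.6205, 1.8936, 1.2551)
step 20: x0=(1.8207, -1.4711, -1.0134) x1=(-1.3192, 1.2277, -0.7142) x2=(-0.2630, 0.6147, 1.2874) x3=(0.6327, 1.8978, 1.2573)
step 21: x0=(1.8360, -1.4782, -1.0005) x1=(-1.3307, 1.2355, -0.7231) x2=(-0.2575, 0.6263, 1.2943) x3=(0.6448, 1.9018, 1.2596)
step 22: x0=(1.8513, -1.4854, -0.9876) x1=(-1.3422, 1.2432, -0.7319) x2=(-0.2519, 0.6382, 1.3009) x3=(0.6567, 1.9056, 1.2619)
step 23: x0=(1.8666, -1.4926, -0.9746) x1=(-1.3539, 1.2509, -0.7406) x2=(-0.2461, 0.6504, 1.3073) x3=(0.6686, 1.9092, 1.2643)
step 24: x0=(1.8820, -1.4998, -0.9616) x1=(-1.3656, 1.2586, -0.7491) x2=(-0.2401, 0.6629, 1.3136) x3=(0.6803, 1.9127, 1.2668)
step 25: x0=(1.8974, -1.5071, -0.9486) x1=(-1.3774, 1.2661, -0.7575) x2=(-0.2340, 0.6757, 1.3197) x3=(0.6920, 1.9160, 1.2694)
step 26: x0=(1.9128, -1.5144, -0.9357) x1=(-1.3892, 1.2736, -0.7658) x2=(-0.2276, 0.6888, 1.3256) x3=(0.7034, 1.9191, 1.2721)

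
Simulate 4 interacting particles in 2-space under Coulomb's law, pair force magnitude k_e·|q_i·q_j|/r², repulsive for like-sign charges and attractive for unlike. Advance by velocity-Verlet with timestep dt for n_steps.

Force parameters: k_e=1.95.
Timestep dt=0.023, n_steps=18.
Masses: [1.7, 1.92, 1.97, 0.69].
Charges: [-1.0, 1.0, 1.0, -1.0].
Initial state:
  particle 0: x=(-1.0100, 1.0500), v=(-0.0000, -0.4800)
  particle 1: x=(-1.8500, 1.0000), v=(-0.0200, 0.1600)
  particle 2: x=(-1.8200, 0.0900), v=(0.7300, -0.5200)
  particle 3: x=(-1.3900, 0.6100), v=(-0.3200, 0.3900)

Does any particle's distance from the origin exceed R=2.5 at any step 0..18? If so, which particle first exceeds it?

no

step 0: x0=(-1.0100, 1.0500) x1=(-1.8500, 1.0000) x2=(-1.8200, 0.0900) x3=(-1.3900, 0.6100)
step 1: x0=(-1.0100, 1.0395) x1=(-1.8495, 1.0035) x2=(-1.8027, 0.0783) x3=(-1.4014, 0.6174)
step 2: x0=(-1.0098, 1.0299) x1=(-1.8472, 1.0068) x2=(-1.7845, 0.0672) x3=(-1.4211, 0.6215)
step 3: x0=(-1.0095, 1.0213) x1=(-1.8429, 1.0095) x2=(-1.7654, 0.0567) x3=(-1.4492, 0.6228)
step 4: x0=(-1.0090, 1.0136) x1=(-1.8366, 1.0116) x2=(-1.7454, 0.0471) x3=(-1.4857, 0.6215)
step 5: x0=(-1.0084, 1.0065) x1=(-1.8283, 1.0128) x2=(-1.7246, 0.0383) x3=(-1.5303, 0.6184)
step 6: x0=(-1.0078, 0.9999) x1=(-1.8179, 1.0128) x2=(-1.7031, 0.0307) x3=(-1.5828, 0.6142)
step 7: x0=(-1.0073, 0.9938) x1=(-1.8055, 1.0112) x2=(-1.6810, 0.0242) x3=(-1.6423, 0.6102)
step 8: x0=(-1.0071, 0.9878) x1=(-1.7912, 1.0075) x2=(-1.6585, 0.0191) x3=(-1.7073, 0.6078)
step 9: x0=(-1.0073, 0.9820) x1=(-1.7755, 1.0011) x2=(-1.6359, 0.0152) x3=(-1.7760, 0.6089)
step 10: x0=(-1.0080, 0.9762) x1=(-1.7589, 0.9917) x2=(-1.6133, 0.0125) x3=(-1.8455, 0.6148)
step 11: x0=(-1.0094, 0.9702) x1=(-1.7423, 0.9794) x2=(-1.5909, 0.0109) x3=(-1.9132, 0.6264)
step 12: x0=(-1.0115, 0.9642) x1=(-1.7263, 0.9644) x2=(-1.5686, 0.0099) x3=(-1.9767, 0.6435)
step 13: x0=(-1.0145, 0.9578) x1=(-1.7113, 0.9475) x2=(-1.5466, 0.0096) x3=(-2.0345, 0.6650)
step 14: x0=(-1.0185, 0.9512) x1=(-1.6975, 0.9292) x2=(-1.5247, 0.0097) x3=(-2.0862, 0.6896)
step 15: x0=(-1.0236, 0.9441) x1=(-1.6849, 0.9102) x2=(-1.5029, 0.0102) x3=(-2.1318, 0.7163)
step 16: x0=(-1.0299, 0.9366) x1=(-1.6732, 0.8911) x2=(-1.4812, 0.0109) x3=(-2.1717, 0.7440)
step 17: x0=(-1.0374, 0.9286) x1=(-1.6623, 0.8721) x2=(-1.4594, 0.0118) x3=(-2.2063, 0.7720)
step 18: x0=(-1.0462, 0.9199) x1=(-1.6519, 0.8535) x2=(-1.4376, 0.0129) x3=(-2.2362, 0.7998)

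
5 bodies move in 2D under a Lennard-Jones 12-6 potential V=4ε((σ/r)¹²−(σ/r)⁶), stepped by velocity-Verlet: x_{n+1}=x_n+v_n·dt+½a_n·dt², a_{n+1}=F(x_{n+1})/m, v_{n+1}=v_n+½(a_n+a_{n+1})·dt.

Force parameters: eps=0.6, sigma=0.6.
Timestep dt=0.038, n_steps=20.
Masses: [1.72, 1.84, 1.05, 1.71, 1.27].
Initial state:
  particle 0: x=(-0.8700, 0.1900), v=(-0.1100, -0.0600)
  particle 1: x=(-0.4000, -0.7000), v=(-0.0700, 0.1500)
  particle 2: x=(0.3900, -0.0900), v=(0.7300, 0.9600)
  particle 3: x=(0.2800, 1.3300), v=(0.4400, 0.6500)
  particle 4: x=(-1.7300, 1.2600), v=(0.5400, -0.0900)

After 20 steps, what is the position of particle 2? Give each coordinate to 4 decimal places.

(0.8818, 0.6283)

step 0: x0=(-0.8700, 0.1900) x1=(-0.4000, -0.7000) x2=(0.3900, -0.0900) x3=(0.2800, 1.3300) x4=(-1.7300, 1.2600)
step 1: x0=(-0.8740, 0.1875) x1=(-0.4026, -0.6939) x2=(0.4173, -0.0537) x3=(0.2967, 1.3547) x4=(-1.7095, 1.2565)
step 2: x0=(-0.8778, 0.1846) x1=(-0.4051, -0.6872) x2=(0.4440, -0.0177) x3=(0.3134, 1.3793) x4=(-1.6888, 1.2530)
step 3: x0=(-0.8812, 0.1813) x1=(-0.4076, -0.6799) x2=(0.4702, 0.0180) x3=(0.3301, 1.4038) x4=(-1.6682, 1.2494)
step 4: x0=(-0.8844, 0.1776) x1=(-0.4102, -0.6720) x2=(0.4959, 0.0537) x3=(0.3468, 1.4283) x4=(-1.6474, 1.2457)
step 5: x0=(-0.8872, 0.1734) x1=(-0.4130, -0.6634) x2=(0.5213, 0.0892) x3=(0.3635, 1.4527) x4=(-1.6266, 1.2419)
step 6: x0=(-0.8897, 0.1687) x1=(-0.4159, -0.6542) x2=(0.5464, 0.1247) x3=(0.3801, 1.4770) x4=(-1.6057, 1.2381)
step 7: x0=(-0.8918, 0.1635) x1=(-0.4191, -0.6444) x2=(0.5712, 0.1602) x3=(0.3968, 1.5013) x4=(-1.5847, 1.2341)
step 8: x0=(-0.8936, 0.1577) x1=(-0.4225, -0.6339) x2=(0.5958, 0.1956) x3=(0.4135, 1.5255) x4=(-1.5637, 1.2300)
step 9: x0=(-0.8950, 0.1513) x1=(-0.4263, -0.6227) x2=(0.6203, 0.2311) x3=(0.4301, 1.5496) x4=(-1.5425, 1.2257)
step 10: x0=(-0.8958, 0.1442) x1=(-0.4306, -0.6106) x2=(0.6446, 0.2667) x3=(0.4468, 1.5736) x4=(-1.5213, 1.2214)
step 11: x0=(-0.8962, 0.1362) x1=(-0.4353, -0.5977) x2=(0.6688, 0.3023) x3=(0.4635, 1.5976) x4=(-1.4999, 1.2169)
step 12: x0=(-0.8960, 0.1274) x1=(-0.4405, -0.5838) x2=(0.6928, 0.3380) x3=(0.4801, 1.6214) x4=(-1.4785, 1.2122)
step 13: x0=(-0.8950, 0.1175) x1=(-0.4464, -0.5688) x2=(0.7168, 0.3738) x3=(0.4968, 1.6452) x4=(-1.4570, 1.2074)
step 14: x0=(-0.8933, 0.1065) x1=(-0.4532, -0.5525) x2=(0.7406, 0.4097) x3=(0.5135, 1.6689) x4=(-1.4354, 1.2024)
step 15: x0=(-0.8906, 0.0941) x1=(-0.4608, -0.5349) x2=(0.7644, 0.4457) x3=(0.5302, 1.6924) x4=(-1.4137, 1.1973)
step 16: x0=(-0.8868, 0.0802) x1=(-0.4694, -0.5157) x2=(0.7880, 0.4819) x3=(0.5469, 1.7159) x4=(-1.3919, 1.1920)
step 17: x0=(-0.8819, 0.0648) x1=(-0.4791, -0.4950) x2=(0.8116, 0.5182) x3=(0.5637, 1.7392) x4=(-1.3701, 1.1865)
step 18: x0=(-0.8765, 0.0487) x1=(-0.4893, -0.4735) x2=(0.8351, 0.5547) x3=(0.5804, 1.7625) x4=(-1.3481, 1.1808)
step 19: x0=(-0.8728, 0.0349) x1=(-0.4980, -0.4540) x2=(0.8585, 0.5914) x3=(0.5972, 1.7856) x4=(-1.3261, 1.1750)
step 20: x0=(-0.8763, 0.0307) x1=(-0.4999, -0.4433) x2=(0.8818, 0.6283) x3=(0.6140, 1.8085) x4=(-1.3040, 1.1690)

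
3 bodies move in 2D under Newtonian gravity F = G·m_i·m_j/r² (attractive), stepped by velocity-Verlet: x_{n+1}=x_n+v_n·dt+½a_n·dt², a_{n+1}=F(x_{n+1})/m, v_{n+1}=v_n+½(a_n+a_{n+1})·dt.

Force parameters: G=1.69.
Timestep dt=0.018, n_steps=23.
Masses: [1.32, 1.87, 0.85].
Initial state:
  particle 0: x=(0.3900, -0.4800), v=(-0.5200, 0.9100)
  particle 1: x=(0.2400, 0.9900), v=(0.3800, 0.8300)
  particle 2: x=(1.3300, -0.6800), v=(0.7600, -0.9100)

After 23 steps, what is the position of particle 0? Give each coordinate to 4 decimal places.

step 0: x0=(0.3900, -0.4800) x1=(0.2400, 0.9900) x2=(1.3300, -0.6800)
step 1: x0=(0.3809, -0.4634) x1=(0.2469, 1.0047) x2=(1.3432, -0.6962)
step 2: x0=(0.3721, -0.4465) x1=(0.2539, 1.0190) x2=(1.3556, -0.7120)
step 3: x0=(0.3638, -0.4292) x1=(0.2609, 1.0329) x2=(1.3672, -0.7274)
step 4: x0=(0.3559, -0.4116) x1=(0.2681, 1.0463) x2=(1.3780, -0.7425)
step 5: x0=(0.3483, -0.3936) x1=(0.2753, 1.0594) x2=(1.3881, -0.7571)
step 6: x0=(0.3410, -0.3753) x1=(0.2826, 1.0720) x2=(1.3975, -0.7713)
step 7: x0=(0.3341, -0.3566) x1=(0.2900, 1.0841) x2=(1.4063, -0.7852)
step 8: x0=(0.3275, -0.3375) x1=(0.2974, 1.0958) x2=(1.4144, -0.7987)
step 9: x0=(0.3211, -0.3181) x1=(0.3049, 1.1071) x2=(1.4220, -0.8118)
step 10: x0=(0.3151, -0.2983) x1=(0.3124, 1.1180) x2=(1.4290, -0.8245)
step 11: x0=(0.3093, -0.2781) x1=(0.3200, 1.1284) x2=(1.4355, -0.8368)
step 12: x0=(0.3038, -0.2576) x1=(0.3276, 1.1384) x2=(1.4415, -0.8488)
step 13: x0=(0.2986, -0.2366) x1=(0.3352, 1.1479) x2=(1.4469, -0.8604)
step 14: x0=(0.2936, -0.2152) x1=(0.3429, 1.1570) x2=(1.4520, -0.8716)
step 15: x0=(0.2889, -0.1934) x1=(0.3506, 1.1656) x2=(1.4565, -0.8824)
step 16: x0=(0.2844, -0.1712) x1=(0.3584, 1.1737) x2=(1.4607, -0.8929)
step 17: x0=(0.2801, -0.1486) x1=(0.3661, 1.1814) x2=(1.4644, -0.9030)
step 18: x0=(0.2761, -0.1255) x1=(0.3739, 1.1886) x2=(1.4678, -0.9127)
step 19: x0=(0.2723, -0.1020) x1=(0.3817, 1.1953) x2=(1.4707, -0.9221)
step 20: x0=(0.2688, -0.0779) x1=(0.3895, 1.2015) x2=(1.4733, -0.9312)
step 21: x0=(0.2654, -0.0534) x1=(0.3972, 1.2072) x2=(1.4755, -0.9399)
step 22: x0=(0.2624, -0.0284) x1=(0.4050, 1.2124) x2=(1.4774, -0.9482)
step 23: x0=(0.2595, -0.0028) x1=(0.4128, 1.2170) x2=(1.4790, -0.9562)

(0.2595, -0.0028)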